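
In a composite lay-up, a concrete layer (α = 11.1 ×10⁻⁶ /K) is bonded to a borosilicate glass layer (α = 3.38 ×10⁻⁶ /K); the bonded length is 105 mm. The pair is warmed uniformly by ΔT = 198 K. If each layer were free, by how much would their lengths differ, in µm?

160 µm

Δα = |11.1 − 3.38|×10⁻⁶/K = 7.72×10⁻⁶/K.
ΔL_mismatch = Δα·L·ΔT = 7.72×10⁻⁶ × 105.0 mm × 198.0 K = 160 µm.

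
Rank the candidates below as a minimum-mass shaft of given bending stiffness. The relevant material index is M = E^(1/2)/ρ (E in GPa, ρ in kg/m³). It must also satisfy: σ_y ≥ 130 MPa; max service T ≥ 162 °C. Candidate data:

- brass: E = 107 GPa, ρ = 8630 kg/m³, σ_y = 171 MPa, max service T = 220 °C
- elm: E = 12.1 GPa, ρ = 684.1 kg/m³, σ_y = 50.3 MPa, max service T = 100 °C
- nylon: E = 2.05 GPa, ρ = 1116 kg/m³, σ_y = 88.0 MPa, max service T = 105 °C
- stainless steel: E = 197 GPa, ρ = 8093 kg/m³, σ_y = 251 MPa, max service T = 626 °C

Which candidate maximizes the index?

Screen on constraints: σ_y ≥ 130 MPa; max service T ≥ 162 °C. Survivors: brass, stainless steel.
Per-candidate index values:
  stainless steel: M = 1.73×10⁻³
  brass: M = 1.20×10⁻³
Stainless steel has the largest M.

stainless steel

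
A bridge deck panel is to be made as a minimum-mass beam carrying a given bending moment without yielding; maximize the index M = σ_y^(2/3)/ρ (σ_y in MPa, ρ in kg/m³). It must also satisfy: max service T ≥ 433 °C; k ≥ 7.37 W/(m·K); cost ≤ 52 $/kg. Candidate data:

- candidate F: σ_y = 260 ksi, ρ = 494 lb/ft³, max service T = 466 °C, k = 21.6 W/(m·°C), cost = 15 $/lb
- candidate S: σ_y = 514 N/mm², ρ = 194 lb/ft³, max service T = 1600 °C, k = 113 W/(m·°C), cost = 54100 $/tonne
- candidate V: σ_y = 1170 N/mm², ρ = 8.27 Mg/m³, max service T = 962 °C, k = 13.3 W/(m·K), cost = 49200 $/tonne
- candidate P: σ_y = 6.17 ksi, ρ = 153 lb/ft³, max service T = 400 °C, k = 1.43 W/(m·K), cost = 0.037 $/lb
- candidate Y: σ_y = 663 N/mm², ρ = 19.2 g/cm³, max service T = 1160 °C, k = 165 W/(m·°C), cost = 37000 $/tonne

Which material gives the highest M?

candidate F

Screen on constraints: max service T ≥ 433 °C; k ≥ 7.37 W/(m·K); cost ≤ 52 $/kg. Survivors: candidate F, candidate V, candidate Y.
Putting every candidate on a common basis:
  candidate F: σ_y = 1793 MPa, ρ = 7913 kg/m³
  candidate V: σ_y = 1170 MPa, ρ = 8270 kg/m³
  candidate Y: σ_y = 663.0 MPa, ρ = 19200 kg/m³
  candidate F: M = 18.6×10⁻³
  candidate V: M = 13.4×10⁻³
  candidate Y: M = 3.96×10⁻³
The maximum is for candidate F.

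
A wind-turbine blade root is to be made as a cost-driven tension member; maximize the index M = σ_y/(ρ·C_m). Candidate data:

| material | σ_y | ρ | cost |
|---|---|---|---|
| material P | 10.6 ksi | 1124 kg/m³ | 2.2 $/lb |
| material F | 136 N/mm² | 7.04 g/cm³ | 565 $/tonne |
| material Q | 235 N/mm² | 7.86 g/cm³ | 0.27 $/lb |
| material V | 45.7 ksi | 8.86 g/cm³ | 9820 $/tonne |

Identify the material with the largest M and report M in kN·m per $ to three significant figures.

material Q, M = 50.2 kN·m per $

Convert each candidate to consistent units, then evaluate M:
  material P: σ_y = 73.08 MPa, ρ = 1124 kg/m³, cost = 4.850 $/kg
  material F: σ_y = 136.0 MPa, ρ = 7040 kg/m³, cost = 0.5650 $/kg
  material Q: σ_y = 235.0 MPa, ρ = 7860 kg/m³, cost = 0.5952 $/kg
  material V: σ_y = 315.1 MPa, ρ = 8860 kg/m³, cost = 9.820 $/kg
  material Q: M = 50.2 kN·m per $
  material F: M = 34.2 kN·m per $
  material P: M = 13.4 kN·m per $
  material V: M = 3.62 kN·m per $
The maximum is for material Q.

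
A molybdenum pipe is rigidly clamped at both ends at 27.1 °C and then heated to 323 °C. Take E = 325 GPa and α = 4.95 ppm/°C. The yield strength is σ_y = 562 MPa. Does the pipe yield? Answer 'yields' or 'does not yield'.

ΔT = 295.9 K. Constrained thermal stress σ = E·α·ΔT = 325.0×10³ MPa × 4.95×10⁻⁶ × 295.9 = 476 MPa (compressive).
Compare to σ_y = 562 MPa: σ < σ_y, so it does not yield.

does not yield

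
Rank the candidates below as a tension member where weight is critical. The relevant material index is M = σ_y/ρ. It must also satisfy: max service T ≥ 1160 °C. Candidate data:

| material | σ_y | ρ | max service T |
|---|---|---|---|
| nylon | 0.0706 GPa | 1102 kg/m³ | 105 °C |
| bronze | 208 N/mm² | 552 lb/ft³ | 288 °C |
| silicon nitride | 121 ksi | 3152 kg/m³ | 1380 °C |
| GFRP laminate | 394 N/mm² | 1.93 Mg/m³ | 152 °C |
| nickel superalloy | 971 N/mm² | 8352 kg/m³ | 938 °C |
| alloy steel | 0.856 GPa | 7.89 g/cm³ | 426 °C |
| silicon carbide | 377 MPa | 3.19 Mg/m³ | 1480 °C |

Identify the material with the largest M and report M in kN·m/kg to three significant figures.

Screen on constraints: max service T ≥ 1160 °C. Survivors: silicon nitride, silicon carbide.
After converting to SI:
  silicon nitride: σ_y = 834.3 MPa, ρ = 3152 kg/m³
  silicon carbide: σ_y = 377.0 MPa, ρ = 3190 kg/m³
  silicon nitride: M = 265 kN·m/kg
  silicon carbide: M = 118 kN·m/kg
The maximum is for silicon nitride.

silicon nitride, M = 265 kN·m/kg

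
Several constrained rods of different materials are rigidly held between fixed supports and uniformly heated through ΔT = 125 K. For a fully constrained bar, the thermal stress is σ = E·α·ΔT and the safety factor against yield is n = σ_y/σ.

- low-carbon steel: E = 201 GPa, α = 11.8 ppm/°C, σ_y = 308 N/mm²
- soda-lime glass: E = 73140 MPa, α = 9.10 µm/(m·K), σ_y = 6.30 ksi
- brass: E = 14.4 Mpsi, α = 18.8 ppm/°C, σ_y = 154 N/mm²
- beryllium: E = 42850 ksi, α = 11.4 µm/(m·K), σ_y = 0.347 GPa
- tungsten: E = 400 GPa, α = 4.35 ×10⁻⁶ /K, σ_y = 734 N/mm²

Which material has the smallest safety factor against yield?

soda-lime glass

With everything in SI (GPa, ×10⁻⁶/K, MPa):
  low-carbon steel: E = 201.0, α = 11.8, σ_y = 308.0 → σ = 296 MPa, n = 1.04
  soda-lime glass: E = 73.14, α = 9.10, σ_y = 43.44 → σ = 83.2 MPa, n = 0.522
  brass: E = 99.28, α = 18.8, σ_y = 154.0 → σ = 233 MPa, n = 0.660
  beryllium: E = 295.4, α = 11.4, σ_y = 347.0 → σ = 421 MPa, n = 0.824
  tungsten: E = 400.0, α = 4.35, σ_y = 734.0 → σ = 217 MPa, n = 3.37
Soda-lime glass has the lowest safety factor, n = 0.522.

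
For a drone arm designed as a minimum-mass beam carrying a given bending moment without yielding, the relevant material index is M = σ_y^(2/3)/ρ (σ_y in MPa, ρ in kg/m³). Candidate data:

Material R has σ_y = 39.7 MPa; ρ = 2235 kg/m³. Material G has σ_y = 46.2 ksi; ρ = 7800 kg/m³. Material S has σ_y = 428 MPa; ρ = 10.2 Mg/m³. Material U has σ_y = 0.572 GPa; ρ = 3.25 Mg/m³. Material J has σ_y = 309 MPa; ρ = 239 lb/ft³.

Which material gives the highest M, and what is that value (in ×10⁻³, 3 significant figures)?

In SI units:
  material R: σ_y = 39.70 MPa, ρ = 2235 kg/m³
  material G: σ_y = 318.5 MPa, ρ = 7800 kg/m³
  material S: σ_y = 428.0 MPa, ρ = 10200 kg/m³
  material U: σ_y = 572.0 MPa, ρ = 3250 kg/m³
  material J: σ_y = 309.0 MPa, ρ = 3828 kg/m³
  material U: M = 21.2×10⁻³
  material J: M = 11.9×10⁻³
  material G: M = 5.98×10⁻³
  material S: M = 5.57×10⁻³
  material R: M = 5.21×10⁻³
Material U has the largest M.

material U, M = 21.2×10⁻³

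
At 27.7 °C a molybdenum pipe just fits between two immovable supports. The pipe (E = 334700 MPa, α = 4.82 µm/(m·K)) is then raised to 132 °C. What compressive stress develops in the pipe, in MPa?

168 MPa

E = 334700 MPa = 334.7 GPa.
ΔT = 104.3 K. Constrained thermal stress σ = E·α·ΔT = 334.7×10³ MPa × 4.82×10⁻⁶ × 104.3 = 168 MPa (compressive).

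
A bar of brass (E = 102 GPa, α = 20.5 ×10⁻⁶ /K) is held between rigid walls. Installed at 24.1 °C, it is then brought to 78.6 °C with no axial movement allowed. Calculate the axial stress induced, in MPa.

ΔT = 54.50 K. Constrained thermal stress σ = E·α·ΔT = 102.0×10³ MPa × 20.5×10⁻⁶ × 54.50 = 114 MPa (compressive).

114 MPa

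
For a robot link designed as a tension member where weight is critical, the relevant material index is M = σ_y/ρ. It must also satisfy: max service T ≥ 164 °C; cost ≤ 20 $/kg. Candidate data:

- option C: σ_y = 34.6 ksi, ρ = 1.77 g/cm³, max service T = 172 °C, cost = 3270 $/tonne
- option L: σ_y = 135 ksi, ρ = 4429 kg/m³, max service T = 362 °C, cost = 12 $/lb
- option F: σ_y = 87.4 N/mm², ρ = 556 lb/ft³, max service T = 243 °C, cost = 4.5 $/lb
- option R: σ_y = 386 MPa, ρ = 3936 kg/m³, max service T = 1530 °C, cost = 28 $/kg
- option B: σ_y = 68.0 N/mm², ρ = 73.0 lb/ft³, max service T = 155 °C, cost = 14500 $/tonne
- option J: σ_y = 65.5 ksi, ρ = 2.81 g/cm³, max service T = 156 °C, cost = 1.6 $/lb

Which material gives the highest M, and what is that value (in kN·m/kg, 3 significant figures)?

option C, M = 135 kN·m/kg

Screen on constraints: max service T ≥ 164 °C; cost ≤ 20 $/kg. Survivors: option C, option F.
In SI units:
  option C: σ_y = 238.6 MPa, ρ = 1770 kg/m³
  option F: σ_y = 87.40 MPa, ρ = 8906 kg/m³
  option C: M = 135 kN·m/kg
  option F: M = 9.81 kN·m/kg
Option C has the largest M.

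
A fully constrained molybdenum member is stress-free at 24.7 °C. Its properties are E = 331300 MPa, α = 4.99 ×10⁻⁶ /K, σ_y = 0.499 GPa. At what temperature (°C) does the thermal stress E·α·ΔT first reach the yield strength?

327 °C

E = 331300 MPa = 331.3 GPa.
σ_y = 0.499 GPa = 499.0 MPa.
E·α·ΔT = 499.0 MPa ⇒ ΔT = 499.0 / (331.3×10³ × 4.99×10⁻⁶) = 301.8 K.
T = 24.7 + 301.8 = 326.5 °C.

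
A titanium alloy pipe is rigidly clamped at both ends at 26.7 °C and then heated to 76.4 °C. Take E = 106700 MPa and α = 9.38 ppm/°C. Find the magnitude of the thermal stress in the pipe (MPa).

49.7 MPa

E = 106700 MPa = 106.7 GPa.
ΔT = 49.70 K. Constrained thermal stress σ = E·α·ΔT = 106.7×10³ MPa × 9.38×10⁻⁶ × 49.70 = 49.7 MPa (compressive).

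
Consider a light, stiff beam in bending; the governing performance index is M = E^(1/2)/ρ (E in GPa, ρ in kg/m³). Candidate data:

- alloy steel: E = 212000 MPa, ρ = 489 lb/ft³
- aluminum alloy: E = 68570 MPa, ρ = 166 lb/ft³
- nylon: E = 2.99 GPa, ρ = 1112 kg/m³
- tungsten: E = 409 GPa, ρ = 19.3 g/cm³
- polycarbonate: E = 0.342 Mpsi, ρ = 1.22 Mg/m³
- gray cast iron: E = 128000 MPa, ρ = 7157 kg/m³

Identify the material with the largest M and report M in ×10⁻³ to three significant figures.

aluminum alloy, M = 3.11×10⁻³

Convert each candidate to consistent units, then evaluate M:
  alloy steel: E = 212.0 GPa, ρ = 7833 kg/m³
  aluminum alloy: E = 68.57 GPa, ρ = 2659 kg/m³
  nylon: E = 2.990 GPa, ρ = 1112 kg/m³
  tungsten: E = 409.0 GPa, ρ = 19300 kg/m³
  polycarbonate: E = 2.358 GPa, ρ = 1220 kg/m³
  gray cast iron: E = 128.0 GPa, ρ = 7157 kg/m³
  aluminum alloy: M = 3.11×10⁻³
  alloy steel: M = 1.86×10⁻³
  gray cast iron: M = 1.58×10⁻³
  nylon: M = 1.56×10⁻³
  polycarbonate: M = 1.26×10⁻³
  tungsten: M = 1.05×10⁻³
Highest index: aluminum alloy.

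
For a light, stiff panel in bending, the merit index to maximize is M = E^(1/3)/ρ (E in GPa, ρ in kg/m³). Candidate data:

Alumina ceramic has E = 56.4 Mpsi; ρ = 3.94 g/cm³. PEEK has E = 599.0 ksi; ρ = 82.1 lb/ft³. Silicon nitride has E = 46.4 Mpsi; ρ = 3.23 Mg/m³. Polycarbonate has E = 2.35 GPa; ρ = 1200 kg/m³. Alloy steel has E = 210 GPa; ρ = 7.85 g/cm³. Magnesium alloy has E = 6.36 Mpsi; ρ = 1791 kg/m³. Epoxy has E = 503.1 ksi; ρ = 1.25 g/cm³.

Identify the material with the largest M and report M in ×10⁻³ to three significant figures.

silicon nitride, M = 2.12×10⁻³

Normalizing units and computing the index:
  alumina ceramic: E = 388.9 GPa, ρ = 3940 kg/m³
  PEEK: E = 4.130 GPa, ρ = 1315 kg/m³
  silicon nitride: E = 319.9 GPa, ρ = 3230 kg/m³
  polycarbonate: E = 2.350 GPa, ρ = 1200 kg/m³
  alloy steel: E = 210.0 GPa, ρ = 7850 kg/m³
  magnesium alloy: E = 43.85 GPa, ρ = 1791 kg/m³
  epoxy: E = 3.469 GPa, ρ = 1250 kg/m³
  silicon nitride: M = 2.12×10⁻³
  magnesium alloy: M = 1.97×10⁻³
  alumina ceramic: M = 1.85×10⁻³
  PEEK: M = 1.22×10⁻³
  epoxy: M = 1.21×10⁻³
  polycarbonate: M = 1.11×10⁻³
  alloy steel: M = 0.757×10⁻³
Highest index: silicon nitride.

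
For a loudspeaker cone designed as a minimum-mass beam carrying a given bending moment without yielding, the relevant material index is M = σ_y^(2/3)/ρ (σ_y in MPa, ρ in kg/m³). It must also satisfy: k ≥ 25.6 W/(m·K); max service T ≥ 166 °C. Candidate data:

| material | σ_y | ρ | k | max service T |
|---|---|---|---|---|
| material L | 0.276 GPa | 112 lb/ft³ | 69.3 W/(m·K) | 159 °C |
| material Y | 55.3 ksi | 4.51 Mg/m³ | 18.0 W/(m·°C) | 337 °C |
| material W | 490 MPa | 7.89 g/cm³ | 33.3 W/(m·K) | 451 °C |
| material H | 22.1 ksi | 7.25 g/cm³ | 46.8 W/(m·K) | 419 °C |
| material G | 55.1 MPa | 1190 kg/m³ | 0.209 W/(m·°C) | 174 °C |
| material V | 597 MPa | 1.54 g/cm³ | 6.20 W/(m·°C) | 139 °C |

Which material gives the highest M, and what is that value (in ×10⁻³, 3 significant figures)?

Screen on constraints: k ≥ 25.6 W/(m·K); max service T ≥ 166 °C. Survivors: material W, material H.
In SI units:
  material W: σ_y = 490.0 MPa, ρ = 7890 kg/m³
  material H: σ_y = 152.4 MPa, ρ = 7250 kg/m³
  material W: M = 7.88×10⁻³
  material H: M = 3.93×10⁻³
Material W has the largest M.

material W, M = 7.88×10⁻³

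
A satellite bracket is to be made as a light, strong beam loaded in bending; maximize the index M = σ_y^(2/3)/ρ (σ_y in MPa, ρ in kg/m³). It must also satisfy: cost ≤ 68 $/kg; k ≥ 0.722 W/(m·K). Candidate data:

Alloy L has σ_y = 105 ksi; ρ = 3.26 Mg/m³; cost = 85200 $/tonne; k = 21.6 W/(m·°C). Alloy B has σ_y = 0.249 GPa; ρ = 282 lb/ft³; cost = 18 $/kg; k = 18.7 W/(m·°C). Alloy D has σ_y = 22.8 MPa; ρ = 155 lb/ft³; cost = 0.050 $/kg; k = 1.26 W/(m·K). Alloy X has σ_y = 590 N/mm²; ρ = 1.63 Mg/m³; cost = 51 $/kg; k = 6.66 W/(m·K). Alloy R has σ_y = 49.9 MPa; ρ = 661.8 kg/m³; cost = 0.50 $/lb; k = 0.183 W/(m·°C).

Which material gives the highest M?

Screen on constraints: cost ≤ 68 $/kg; k ≥ 0.722 W/(m·K). Survivors: alloy B, alloy D, alloy X.
In SI units:
  alloy B: σ_y = 249.0 MPa, ρ = 4517 kg/m³
  alloy D: σ_y = 22.80 MPa, ρ = 2483 kg/m³
  alloy X: σ_y = 590.0 MPa, ρ = 1630 kg/m³
  alloy X: M = 43.2×10⁻³
  alloy B: M = 8.76×10⁻³
  alloy D: M = 3.24×10⁻³
The maximum is for alloy X.

alloy X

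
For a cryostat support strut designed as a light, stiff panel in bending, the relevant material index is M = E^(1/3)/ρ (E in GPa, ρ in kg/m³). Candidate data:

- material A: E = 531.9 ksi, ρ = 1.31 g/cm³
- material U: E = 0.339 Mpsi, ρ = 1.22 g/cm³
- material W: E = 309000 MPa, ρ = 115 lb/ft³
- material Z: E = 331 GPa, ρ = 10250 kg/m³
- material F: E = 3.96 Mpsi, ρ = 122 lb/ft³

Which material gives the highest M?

material W

In SI units:
  material A: E = 3.667 GPa, ρ = 1310 kg/m³
  material U: E = 2.337 GPa, ρ = 1220 kg/m³
  material W: E = 309.0 GPa, ρ = 1842 kg/m³
  material Z: E = 331.0 GPa, ρ = 10250 kg/m³
  material F: E = 27.30 GPa, ρ = 1954 kg/m³
  material W: M = 3.67×10⁻³
  material F: M = 1.54×10⁻³
  material A: M = 1.18×10⁻³
  material U: M = 1.09×10⁻³
  material Z: M = 0.675×10⁻³
Material W has the largest M.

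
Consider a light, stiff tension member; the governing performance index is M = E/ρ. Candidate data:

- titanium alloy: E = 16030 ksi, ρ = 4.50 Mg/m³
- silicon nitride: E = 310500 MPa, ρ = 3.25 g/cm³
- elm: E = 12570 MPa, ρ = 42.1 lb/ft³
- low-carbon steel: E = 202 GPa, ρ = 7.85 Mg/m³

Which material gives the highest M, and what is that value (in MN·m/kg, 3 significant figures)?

silicon nitride, M = 95.5 MN·m/kg

Convert each candidate to consistent units, then evaluate M:
  titanium alloy: E = 110.5 GPa, ρ = 4500 kg/m³
  silicon nitride: E = 310.5 GPa, ρ = 3250 kg/m³
  elm: E = 12.57 GPa, ρ = 674.4 kg/m³
  low-carbon steel: E = 202.0 GPa, ρ = 7850 kg/m³
  silicon nitride: M = 95.5 MN·m/kg
  low-carbon steel: M = 25.7 MN·m/kg
  titanium alloy: M = 24.6 MN·m/kg
  elm: M = 18.6 MN·m/kg
The maximum is for silicon nitride.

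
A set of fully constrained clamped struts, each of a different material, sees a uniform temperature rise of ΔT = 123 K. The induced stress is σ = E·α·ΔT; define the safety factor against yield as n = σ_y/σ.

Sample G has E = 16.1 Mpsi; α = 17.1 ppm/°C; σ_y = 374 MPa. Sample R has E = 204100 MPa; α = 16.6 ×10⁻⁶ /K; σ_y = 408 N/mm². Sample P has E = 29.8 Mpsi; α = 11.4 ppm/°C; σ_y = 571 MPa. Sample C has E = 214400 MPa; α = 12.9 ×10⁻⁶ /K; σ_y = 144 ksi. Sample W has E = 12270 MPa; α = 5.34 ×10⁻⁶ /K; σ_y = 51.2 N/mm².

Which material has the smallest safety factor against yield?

Converting E to GPa, α to ×10⁻⁶/K, σ_y to MPa, then σ and n for each:
  sample G: E = 111.0, α = 17.1, σ_y = 374.0 → σ = 233 MPa, n = 1.60
  sample R: E = 204.1, α = 16.6, σ_y = 408.0 → σ = 417 MPa, n = 0.979
  sample P: E = 205.5, α = 11.4, σ_y = 571.0 → σ = 288 MPa, n = 1.98
  sample C: E = 214.4, α = 12.9, σ_y = 992.8 → σ = 340 MPa, n = 2.92
  sample W: E = 12.27, α = 5.34, σ_y = 51.20 → σ = 8.06 MPa, n = 6.35
Sample R has the lowest safety factor, n = 0.979.

sample R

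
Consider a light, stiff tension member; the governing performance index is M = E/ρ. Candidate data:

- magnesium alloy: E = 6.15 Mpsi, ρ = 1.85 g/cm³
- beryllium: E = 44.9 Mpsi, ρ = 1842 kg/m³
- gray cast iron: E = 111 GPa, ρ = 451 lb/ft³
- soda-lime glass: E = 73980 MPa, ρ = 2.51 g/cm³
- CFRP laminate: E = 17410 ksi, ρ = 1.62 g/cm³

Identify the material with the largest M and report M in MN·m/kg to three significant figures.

beryllium, M = 168 MN·m/kg

After converting to SI:
  magnesium alloy: E = 42.40 GPa, ρ = 1850 kg/m³
  beryllium: E = 309.6 GPa, ρ = 1842 kg/m³
  gray cast iron: E = 111.0 GPa, ρ = 7224 kg/m³
  soda-lime glass: E = 73.98 GPa, ρ = 2510 kg/m³
  CFRP laminate: E = 120.0 GPa, ρ = 1620 kg/m³
  beryllium: M = 168 MN·m/kg
  CFRP laminate: M = 74.1 MN·m/kg
  soda-lime glass: M = 29.5 MN·m/kg
  magnesium alloy: M = 22.9 MN·m/kg
  gray cast iron: M = 15.4 MN·m/kg
Beryllium ranks first.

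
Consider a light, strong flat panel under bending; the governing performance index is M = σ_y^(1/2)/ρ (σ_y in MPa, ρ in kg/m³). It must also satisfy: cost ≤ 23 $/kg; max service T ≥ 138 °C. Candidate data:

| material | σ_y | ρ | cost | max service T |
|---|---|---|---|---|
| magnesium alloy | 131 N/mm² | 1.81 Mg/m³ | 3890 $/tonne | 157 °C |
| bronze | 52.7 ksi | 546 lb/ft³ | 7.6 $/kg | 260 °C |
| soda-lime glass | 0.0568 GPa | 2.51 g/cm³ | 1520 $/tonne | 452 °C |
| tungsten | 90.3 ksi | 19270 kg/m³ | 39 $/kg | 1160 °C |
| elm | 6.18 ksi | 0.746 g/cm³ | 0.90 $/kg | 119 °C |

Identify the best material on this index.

magnesium alloy

Screen on constraints: cost ≤ 23 $/kg; max service T ≥ 138 °C. Survivors: magnesium alloy, bronze, soda-lime glass.
Convert each candidate to consistent units, then evaluate M:
  magnesium alloy: σ_y = 131.0 MPa, ρ = 1810 kg/m³
  bronze: σ_y = 363.4 MPa, ρ = 8746 kg/m³
  soda-lime glass: σ_y = 56.80 MPa, ρ = 2510 kg/m³
  magnesium alloy: M = 6.32×10⁻³
  soda-lime glass: M = 3.00×10⁻³
  bronze: M = 2.18×10⁻³
Magnesium alloy has the largest M.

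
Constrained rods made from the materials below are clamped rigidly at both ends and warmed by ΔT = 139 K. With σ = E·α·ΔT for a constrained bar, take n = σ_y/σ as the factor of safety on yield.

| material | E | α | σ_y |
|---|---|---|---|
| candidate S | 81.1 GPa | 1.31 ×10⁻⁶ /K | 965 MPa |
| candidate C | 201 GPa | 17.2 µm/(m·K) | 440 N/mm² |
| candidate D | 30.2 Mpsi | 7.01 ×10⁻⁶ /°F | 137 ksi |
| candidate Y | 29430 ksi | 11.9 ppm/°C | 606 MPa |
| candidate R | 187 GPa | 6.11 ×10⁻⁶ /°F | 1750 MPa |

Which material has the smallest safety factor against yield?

candidate C

In consistent units (E in GPa, α in ×10⁻⁶/K, σ_y in MPa):
  candidate S: E = 81.10, α = 1.31, σ_y = 965.0 → σ = 14.8 MPa, n = 65.3
  candidate C: E = 201.0, α = 17.2, σ_y = 440.0 → σ = 481 MPa, n = 0.916
  candidate D: E = 208.2, α = 12.6, σ_y = 944.6 → σ = 365 MPa, n = 2.59
  candidate Y: E = 202.9, α = 11.9, σ_y = 606.0 → σ = 336 MPa, n = 1.81
  candidate R: E = 187.0, α = 11.0, σ_y = 1750 → σ = 286 MPa, n = 6.12
The minimum is candidate C at n = 0.916.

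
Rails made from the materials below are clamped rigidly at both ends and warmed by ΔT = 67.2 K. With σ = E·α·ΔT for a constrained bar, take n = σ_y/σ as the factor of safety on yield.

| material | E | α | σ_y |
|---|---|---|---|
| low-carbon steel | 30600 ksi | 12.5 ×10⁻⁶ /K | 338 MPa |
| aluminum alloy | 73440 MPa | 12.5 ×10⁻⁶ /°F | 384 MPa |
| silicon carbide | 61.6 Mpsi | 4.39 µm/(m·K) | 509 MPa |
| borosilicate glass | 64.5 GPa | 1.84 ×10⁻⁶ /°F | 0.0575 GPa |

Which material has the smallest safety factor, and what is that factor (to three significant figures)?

In consistent units (E in GPa, α in ×10⁻⁶/K, σ_y in MPa):
  low-carbon steel: E = 211.0, α = 12.5, σ_y = 338.0 → σ = 177 MPa, n = 1.91
  aluminum alloy: E = 73.44, α = 22.5, σ_y = 384.0 → σ = 111 MPa, n = 3.46
  silicon carbide: E = 424.7, α = 4.39, σ_y = 509.0 → σ = 125 MPa, n = 4.06
  borosilicate glass: E = 64.50, α = 3.31, σ_y = 57.50 → σ = 14.4 MPa, n = 4.01
The minimum is low-carbon steel at n = 1.91.

low-carbon steel, n = 1.91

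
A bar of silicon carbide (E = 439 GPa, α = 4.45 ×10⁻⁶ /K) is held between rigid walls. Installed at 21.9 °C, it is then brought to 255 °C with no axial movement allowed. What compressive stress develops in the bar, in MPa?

ΔT = 233.1 K. Constrained thermal stress σ = E·α·ΔT = 439.0×10³ MPa × 4.45×10⁻⁶ × 233.1 = 455 MPa (compressive).

455 MPa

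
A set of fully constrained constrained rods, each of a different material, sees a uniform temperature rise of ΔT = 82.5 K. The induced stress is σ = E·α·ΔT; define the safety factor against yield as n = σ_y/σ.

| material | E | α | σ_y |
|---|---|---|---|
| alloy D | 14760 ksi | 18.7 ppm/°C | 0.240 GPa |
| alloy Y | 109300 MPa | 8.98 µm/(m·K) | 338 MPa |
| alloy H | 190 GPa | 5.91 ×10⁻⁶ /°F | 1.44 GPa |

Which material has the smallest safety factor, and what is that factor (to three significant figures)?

alloy D, n = 1.53

Per material, after unit conversion:
  alloy D: E = 101.8, α = 18.7, σ_y = 240.0 → σ = 157 MPa, n = 1.53
  alloy Y: E = 109.3, α = 8.98, σ_y = 338.0 → σ = 81.0 MPa, n = 4.17
  alloy H: E = 190.0, α = 10.6, σ_y = 1440 → σ = 167 MPa, n = 8.64
The minimum is alloy D at n = 1.53.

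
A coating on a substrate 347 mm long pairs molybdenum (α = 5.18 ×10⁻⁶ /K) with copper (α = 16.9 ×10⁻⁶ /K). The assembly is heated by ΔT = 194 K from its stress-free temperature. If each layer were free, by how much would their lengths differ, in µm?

Δα = |5.18 − 16.9|×10⁻⁶/K = 11.7×10⁻⁶/K.
ΔL_mismatch = Δα·L·ΔT = 11.7×10⁻⁶ × 347.0 mm × 194.0 K = 789 µm.

789 µm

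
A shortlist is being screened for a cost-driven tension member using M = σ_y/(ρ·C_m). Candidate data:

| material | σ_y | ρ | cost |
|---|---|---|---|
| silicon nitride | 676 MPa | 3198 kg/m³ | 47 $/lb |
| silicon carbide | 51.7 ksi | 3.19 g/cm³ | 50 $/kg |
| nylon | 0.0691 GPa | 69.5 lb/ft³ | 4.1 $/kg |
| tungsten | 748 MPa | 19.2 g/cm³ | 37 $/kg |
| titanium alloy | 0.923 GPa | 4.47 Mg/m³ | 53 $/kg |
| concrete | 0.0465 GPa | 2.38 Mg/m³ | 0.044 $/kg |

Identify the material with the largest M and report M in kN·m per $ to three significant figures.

concrete, M = 444 kN·m per $

After converting to SI:
  silicon nitride: σ_y = 676.0 MPa, ρ = 3198 kg/m³, cost = 103.6 $/kg
  silicon carbide: σ_y = 356.5 MPa, ρ = 3190 kg/m³, cost = 50.00 $/kg
  nylon: σ_y = 69.10 MPa, ρ = 1113 kg/m³, cost = 4.100 $/kg
  tungsten: σ_y = 748.0 MPa, ρ = 19200 kg/m³, cost = 37.00 $/kg
  titanium alloy: σ_y = 923.0 MPa, ρ = 4470 kg/m³, cost = 53.00 $/kg
  concrete: σ_y = 46.50 MPa, ρ = 2380 kg/m³, cost = 0.04400 $/kg
  concrete: M = 444 kN·m per $
  nylon: M = 15.1 kN·m per $
  titanium alloy: M = 3.90 kN·m per $
  silicon carbide: M = 2.23 kN·m per $
  silicon nitride: M = 2.04 kN·m per $
  tungsten: M = 1.05 kN·m per $
Concrete has the largest M.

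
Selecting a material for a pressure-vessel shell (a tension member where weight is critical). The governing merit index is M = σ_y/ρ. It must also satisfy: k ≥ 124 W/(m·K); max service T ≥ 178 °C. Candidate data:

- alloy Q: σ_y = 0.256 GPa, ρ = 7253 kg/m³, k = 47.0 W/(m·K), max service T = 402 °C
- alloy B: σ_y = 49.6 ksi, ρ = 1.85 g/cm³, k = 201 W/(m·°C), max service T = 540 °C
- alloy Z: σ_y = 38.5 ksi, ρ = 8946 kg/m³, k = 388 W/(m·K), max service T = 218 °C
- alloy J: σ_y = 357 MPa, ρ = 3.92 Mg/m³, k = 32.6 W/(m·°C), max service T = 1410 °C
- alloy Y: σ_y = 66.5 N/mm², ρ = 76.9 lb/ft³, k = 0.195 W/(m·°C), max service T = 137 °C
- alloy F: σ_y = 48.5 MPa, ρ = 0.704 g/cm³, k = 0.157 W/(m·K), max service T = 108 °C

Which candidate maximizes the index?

alloy B

Screen on constraints: k ≥ 124 W/(m·K); max service T ≥ 178 °C. Survivors: alloy B, alloy Z.
After converting to SI:
  alloy B: σ_y = 342.0 MPa, ρ = 1850 kg/m³
  alloy Z: σ_y = 265.4 MPa, ρ = 8946 kg/m³
  alloy B: M = 185 kN·m/kg
  alloy Z: M = 29.7 kN·m/kg
Alloy B ranks first.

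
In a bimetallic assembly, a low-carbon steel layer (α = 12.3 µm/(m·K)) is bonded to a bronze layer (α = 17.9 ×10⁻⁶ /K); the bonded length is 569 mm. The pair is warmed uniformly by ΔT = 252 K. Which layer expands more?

α(low-carbon steel) = 12.3×10⁻⁶/K vs α(bronze) = 17.9×10⁻⁶/K.
Higher α expands more for the same ΔT: bronze.

bronze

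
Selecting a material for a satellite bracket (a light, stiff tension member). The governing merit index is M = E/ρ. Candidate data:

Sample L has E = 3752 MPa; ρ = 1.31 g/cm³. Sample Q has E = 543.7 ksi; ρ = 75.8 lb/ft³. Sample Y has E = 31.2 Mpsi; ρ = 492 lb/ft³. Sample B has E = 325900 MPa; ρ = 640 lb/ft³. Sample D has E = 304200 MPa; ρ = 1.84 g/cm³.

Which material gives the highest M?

sample D

In SI units:
  sample L: E = 3.752 GPa, ρ = 1310 kg/m³
  sample Q: E = 3.749 GPa, ρ = 1214 kg/m³
  sample Y: E = 215.1 GPa, ρ = 7881 kg/m³
  sample B: E = 325.9 GPa, ρ = 10250 kg/m³
  sample D: E = 304.2 GPa, ρ = 1840 kg/m³
  sample D: M = 165 MN·m/kg
  sample B: M = 31.8 MN·m/kg
  sample Y: M = 27.3 MN·m/kg
  sample Q: M = 3.09 MN·m/kg
  sample L: M = 2.86 MN·m/kg
Highest index: sample D.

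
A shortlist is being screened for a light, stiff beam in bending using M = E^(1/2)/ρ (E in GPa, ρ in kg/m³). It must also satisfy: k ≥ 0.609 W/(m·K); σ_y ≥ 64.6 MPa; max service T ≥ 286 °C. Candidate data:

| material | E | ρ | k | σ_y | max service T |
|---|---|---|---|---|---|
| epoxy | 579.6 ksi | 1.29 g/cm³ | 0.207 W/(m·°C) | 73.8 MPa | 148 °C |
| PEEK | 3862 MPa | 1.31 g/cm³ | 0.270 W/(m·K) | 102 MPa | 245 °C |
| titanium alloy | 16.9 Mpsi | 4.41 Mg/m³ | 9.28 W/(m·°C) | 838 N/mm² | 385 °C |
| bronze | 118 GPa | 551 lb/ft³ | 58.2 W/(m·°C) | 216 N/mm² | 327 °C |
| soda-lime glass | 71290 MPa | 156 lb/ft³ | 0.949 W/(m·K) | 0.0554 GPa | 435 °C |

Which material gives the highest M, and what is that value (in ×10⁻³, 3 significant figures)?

Screen on constraints: k ≥ 0.609 W/(m·K); σ_y ≥ 64.6 MPa; max service T ≥ 286 °C. Survivors: titanium alloy, bronze.
Convert each candidate to consistent units, then evaluate M:
  titanium alloy: E = 116.5 GPa, ρ = 4410 kg/m³
  bronze: E = 118.0 GPa, ρ = 8826 kg/m³
  titanium alloy: M = 2.45×10⁻³
  bronze: M = 1.23×10⁻³
Highest index: titanium alloy.

titanium alloy, M = 2.45×10⁻³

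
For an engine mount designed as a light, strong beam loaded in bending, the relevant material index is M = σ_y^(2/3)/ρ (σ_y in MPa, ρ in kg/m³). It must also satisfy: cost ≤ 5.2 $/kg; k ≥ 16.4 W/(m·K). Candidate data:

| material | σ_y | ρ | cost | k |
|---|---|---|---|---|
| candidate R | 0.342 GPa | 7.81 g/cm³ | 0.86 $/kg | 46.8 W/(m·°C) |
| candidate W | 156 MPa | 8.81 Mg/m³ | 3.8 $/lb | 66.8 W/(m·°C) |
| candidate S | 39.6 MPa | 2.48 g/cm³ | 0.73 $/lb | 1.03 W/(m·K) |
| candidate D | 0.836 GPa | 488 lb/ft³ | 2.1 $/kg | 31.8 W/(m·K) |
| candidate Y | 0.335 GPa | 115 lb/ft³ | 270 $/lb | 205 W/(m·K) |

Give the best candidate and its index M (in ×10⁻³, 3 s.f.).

candidate D, M = 11.4×10⁻³

Screen on constraints: cost ≤ 5.2 $/kg; k ≥ 16.4 W/(m·K). Survivors: candidate R, candidate D.
After converting to SI:
  candidate R: σ_y = 342.0 MPa, ρ = 7810 kg/m³
  candidate D: σ_y = 836.0 MPa, ρ = 7817 kg/m³
  candidate D: M = 11.4×10⁻³
  candidate R: M = 6.26×10⁻³
Highest index: candidate D.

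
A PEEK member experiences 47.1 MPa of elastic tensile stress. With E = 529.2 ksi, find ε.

0.0129

E = 529.2 ksi = 3.649 GPa = 3649 MPa.
ε = σ/E = 47.1 / 3649 = 0.0129.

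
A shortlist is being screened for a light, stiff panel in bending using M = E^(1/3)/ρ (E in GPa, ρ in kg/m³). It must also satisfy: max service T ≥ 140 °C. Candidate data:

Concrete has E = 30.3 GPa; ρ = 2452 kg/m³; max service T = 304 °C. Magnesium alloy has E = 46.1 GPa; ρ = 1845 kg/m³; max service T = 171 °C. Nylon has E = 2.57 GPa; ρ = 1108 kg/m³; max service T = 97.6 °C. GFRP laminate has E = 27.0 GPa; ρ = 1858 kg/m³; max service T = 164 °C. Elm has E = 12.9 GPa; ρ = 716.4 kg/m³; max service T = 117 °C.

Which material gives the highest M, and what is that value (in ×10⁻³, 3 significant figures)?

Screen on constraints: max service T ≥ 140 °C. Survivors: concrete, magnesium alloy, GFRP laminate.
Per-candidate index values:
  magnesium alloy: M = 1.94×10⁻³
  GFRP laminate: M = 1.61×10⁻³
  concrete: M = 1.27×10⁻³
Highest index: magnesium alloy.

magnesium alloy, M = 1.94×10⁻³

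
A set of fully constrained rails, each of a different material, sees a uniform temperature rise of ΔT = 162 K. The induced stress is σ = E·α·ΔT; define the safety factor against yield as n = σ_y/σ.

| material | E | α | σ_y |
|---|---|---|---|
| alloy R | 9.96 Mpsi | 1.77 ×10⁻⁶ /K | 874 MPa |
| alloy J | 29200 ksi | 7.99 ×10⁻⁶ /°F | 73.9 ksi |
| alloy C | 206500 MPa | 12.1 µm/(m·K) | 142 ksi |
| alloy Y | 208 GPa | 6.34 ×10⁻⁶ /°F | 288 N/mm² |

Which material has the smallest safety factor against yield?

alloy Y

In consistent units (E in GPa, α in ×10⁻⁶/K, σ_y in MPa):
  alloy R: E = 68.67, α = 1.77, σ_y = 874.0 → σ = 19.7 MPa, n = 44.4
  alloy J: E = 201.3, α = 14.4, σ_y = 509.5 → σ = 469 MPa, n = 1.09
  alloy C: E = 206.5, α = 12.1, σ_y = 979.1 → σ = 405 MPa, n = 2.42
  alloy Y: E = 208.0, α = 11.4, σ_y = 288.0 → σ = 385 MPa, n = 0.749
Smallest n: alloy Y with n = 0.749.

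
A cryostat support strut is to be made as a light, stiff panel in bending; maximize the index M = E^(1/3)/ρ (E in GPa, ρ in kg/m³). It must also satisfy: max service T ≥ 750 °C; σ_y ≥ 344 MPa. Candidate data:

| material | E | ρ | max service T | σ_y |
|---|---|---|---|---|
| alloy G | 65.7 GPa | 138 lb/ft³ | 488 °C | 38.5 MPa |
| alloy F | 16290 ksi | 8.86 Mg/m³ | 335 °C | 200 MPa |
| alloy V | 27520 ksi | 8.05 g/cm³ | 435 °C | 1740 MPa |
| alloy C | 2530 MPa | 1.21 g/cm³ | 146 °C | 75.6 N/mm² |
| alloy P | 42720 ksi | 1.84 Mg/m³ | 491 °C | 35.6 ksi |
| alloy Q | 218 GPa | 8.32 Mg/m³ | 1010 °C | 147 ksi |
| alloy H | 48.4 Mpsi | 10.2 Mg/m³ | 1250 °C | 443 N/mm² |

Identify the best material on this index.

Screen on constraints: max service T ≥ 750 °C; σ_y ≥ 344 MPa. Survivors: alloy Q, alloy H.
Normalizing units and computing the index:
  alloy Q: E = 218.0 GPa, ρ = 8320 kg/m³
  alloy H: E = 333.7 GPa, ρ = 10200 kg/m³
  alloy Q: M = 0.723×10⁻³
  alloy H: M = 0.680×10⁻³
Highest index: alloy Q.

alloy Q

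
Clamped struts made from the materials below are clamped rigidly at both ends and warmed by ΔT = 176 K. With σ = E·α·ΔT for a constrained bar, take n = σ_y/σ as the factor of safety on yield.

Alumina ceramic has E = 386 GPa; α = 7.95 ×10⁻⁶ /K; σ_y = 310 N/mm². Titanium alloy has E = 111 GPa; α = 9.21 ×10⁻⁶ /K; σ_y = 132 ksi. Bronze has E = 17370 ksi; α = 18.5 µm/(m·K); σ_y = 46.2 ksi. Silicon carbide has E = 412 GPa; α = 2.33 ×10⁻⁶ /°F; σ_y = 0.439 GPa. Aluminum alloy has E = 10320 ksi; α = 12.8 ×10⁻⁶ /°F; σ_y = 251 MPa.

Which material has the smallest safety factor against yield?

alumina ceramic

With everything in SI (GPa, ×10⁻⁶/K, MPa):
  alumina ceramic: E = 386.0, α = 7.95, σ_y = 310.0 → σ = 540 MPa, n = 0.574
  titanium alloy: E = 111.0, α = 9.21, σ_y = 910.1 → σ = 180 MPa, n = 5.06
  bronze: E = 119.8, α = 18.5, σ_y = 318.5 → σ = 390 MPa, n = 0.817
  silicon carbide: E = 412.0, α = 4.19, σ_y = 439.0 → σ = 304 MPa, n = 1.44
  aluminum alloy: E = 71.15, α = 23.0, σ_y = 251.0 → σ = 289 MPa, n = 0.870
Alumina ceramic has the lowest safety factor, n = 0.574.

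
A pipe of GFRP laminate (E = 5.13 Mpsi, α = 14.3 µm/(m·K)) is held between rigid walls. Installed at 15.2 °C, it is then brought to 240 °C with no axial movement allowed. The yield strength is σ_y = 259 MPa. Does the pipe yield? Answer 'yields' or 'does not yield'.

E = 5.13 Mpsi = 35.37 GPa.
ΔT = 224.8 K. Constrained thermal stress σ = E·α·ΔT = 35.37×10³ MPa × 14.3×10⁻⁶ × 224.8 = 114 MPa (compressive).
Compare to σ_y = 259 MPa: σ < σ_y, so it does not yield.

does not yield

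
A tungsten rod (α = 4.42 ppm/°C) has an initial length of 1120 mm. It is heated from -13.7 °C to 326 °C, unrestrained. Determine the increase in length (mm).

ΔT = 326 − (-13.7) = 339.7 K.
ΔL = α·L₀·ΔT = 4.42×10⁻⁶ × 1120 mm × 339.7 K = 1.68 mm.

1.68 mm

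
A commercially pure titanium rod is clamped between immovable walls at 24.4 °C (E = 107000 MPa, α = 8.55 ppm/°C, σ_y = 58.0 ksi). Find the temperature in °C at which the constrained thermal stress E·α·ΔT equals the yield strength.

462 °C

E = 107000 MPa = 107.0 GPa.
σ_y = 58.0 ksi = 399.9 MPa.
E·α·ΔT = 399.9 MPa ⇒ ΔT = 399.9 / (107.0×10³ × 8.55×10⁻⁶) = 437.1 K.
T = 24.4 + 437.1 = 461.5 °C.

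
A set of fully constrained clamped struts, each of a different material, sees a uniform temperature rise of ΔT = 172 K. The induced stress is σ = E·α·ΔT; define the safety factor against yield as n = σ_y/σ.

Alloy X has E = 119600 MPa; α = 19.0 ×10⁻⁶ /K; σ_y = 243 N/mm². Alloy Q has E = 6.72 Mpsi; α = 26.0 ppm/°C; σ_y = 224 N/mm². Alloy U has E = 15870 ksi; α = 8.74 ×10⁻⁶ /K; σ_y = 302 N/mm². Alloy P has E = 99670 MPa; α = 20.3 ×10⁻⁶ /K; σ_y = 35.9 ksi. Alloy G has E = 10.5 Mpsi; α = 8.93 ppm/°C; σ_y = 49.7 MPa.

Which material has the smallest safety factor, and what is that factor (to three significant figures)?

Converting E to GPa, α to ×10⁻⁶/K, σ_y to MPa, then σ and n for each:
  alloy X: E = 119.6, α = 19.0, σ_y = 243.0 → σ = 391 MPa, n = 0.622
  alloy Q: E = 46.33, α = 26.0, σ_y = 224.0 → σ = 207 MPa, n = 1.08
  alloy U: E = 109.4, α = 8.74, σ_y = 302.0 → σ = 164 MPa, n = 1.84
  alloy P: E = 99.67, α = 20.3, σ_y = 247.5 → σ = 348 MPa, n = 0.711
  alloy G: E = 72.39, α = 8.93, σ_y = 49.70 → σ = 111 MPa, n = 0.447
Smallest n: alloy G with n = 0.447.

alloy G, n = 0.447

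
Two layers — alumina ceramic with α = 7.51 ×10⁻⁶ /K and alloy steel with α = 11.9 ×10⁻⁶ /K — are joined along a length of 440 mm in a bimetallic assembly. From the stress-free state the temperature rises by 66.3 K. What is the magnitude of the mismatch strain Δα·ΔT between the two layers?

2.91×10⁻⁴

Δα = |7.51 − 11.9|×10⁻⁶/K = 4.39×10⁻⁶/K.
Mismatch strain = Δα·ΔT = 4.39×10⁻⁶ × 66.3 = 2.91×10⁻⁴.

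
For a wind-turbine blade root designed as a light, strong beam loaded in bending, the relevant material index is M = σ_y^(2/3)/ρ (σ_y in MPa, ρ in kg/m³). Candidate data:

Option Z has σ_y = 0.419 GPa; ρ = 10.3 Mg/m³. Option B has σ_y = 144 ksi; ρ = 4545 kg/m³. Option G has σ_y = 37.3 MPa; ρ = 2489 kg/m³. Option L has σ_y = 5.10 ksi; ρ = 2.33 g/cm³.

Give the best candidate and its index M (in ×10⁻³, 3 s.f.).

Convert each candidate to consistent units, then evaluate M:
  option Z: σ_y = 419.0 MPa, ρ = 10300 kg/m³
  option B: σ_y = 992.8 MPa, ρ = 4545 kg/m³
  option G: σ_y = 37.30 MPa, ρ = 2489 kg/m³
  option L: σ_y = 35.16 MPa, ρ = 2330 kg/m³
  option B: M = 21.9×10⁻³
  option Z: M = 5.44×10⁻³
  option L: M = 4.61×10⁻³
  option G: M = 4.49×10⁻³
Option B has the largest M.

option B, M = 21.9×10⁻³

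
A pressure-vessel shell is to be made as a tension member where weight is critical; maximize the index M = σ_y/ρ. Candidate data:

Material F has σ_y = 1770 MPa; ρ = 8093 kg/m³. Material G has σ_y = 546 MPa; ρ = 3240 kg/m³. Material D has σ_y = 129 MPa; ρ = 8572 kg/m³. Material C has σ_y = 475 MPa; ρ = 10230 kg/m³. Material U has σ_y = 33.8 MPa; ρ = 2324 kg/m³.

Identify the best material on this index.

Computing M directly (units already consistent):
  material F: M = 219 kN·m/kg
  material G: M = 169 kN·m/kg
  material C: M = 46.4 kN·m/kg
  material D: M = 15.0 kN·m/kg
  material U: M = 14.5 kN·m/kg
The maximum is for material F.

material F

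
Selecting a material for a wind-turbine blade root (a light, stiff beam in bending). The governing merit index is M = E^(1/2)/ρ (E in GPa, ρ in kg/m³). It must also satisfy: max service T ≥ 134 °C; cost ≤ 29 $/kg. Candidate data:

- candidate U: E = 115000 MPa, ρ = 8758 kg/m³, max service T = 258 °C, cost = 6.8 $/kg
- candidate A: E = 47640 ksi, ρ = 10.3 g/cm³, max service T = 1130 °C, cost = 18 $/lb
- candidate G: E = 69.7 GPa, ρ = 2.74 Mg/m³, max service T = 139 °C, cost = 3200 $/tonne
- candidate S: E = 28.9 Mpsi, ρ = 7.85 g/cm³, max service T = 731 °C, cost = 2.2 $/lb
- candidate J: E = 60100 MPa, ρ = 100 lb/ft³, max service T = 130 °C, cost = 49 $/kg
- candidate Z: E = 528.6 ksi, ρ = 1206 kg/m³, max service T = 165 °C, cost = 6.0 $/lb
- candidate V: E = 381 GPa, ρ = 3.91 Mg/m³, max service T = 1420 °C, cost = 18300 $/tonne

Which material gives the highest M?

Screen on constraints: max service T ≥ 134 °C; cost ≤ 29 $/kg. Survivors: candidate U, candidate G, candidate S, candidate Z, candidate V.
Putting every candidate on a common basis:
  candidate U: E = 115.0 GPa, ρ = 8758 kg/m³
  candidate G: E = 69.70 GPa, ρ = 2740 kg/m³
  candidate S: E = 199.3 GPa, ρ = 7850 kg/m³
  candidate Z: E = 3.645 GPa, ρ = 1206 kg/m³
  candidate V: E = 381.0 GPa, ρ = 3910 kg/m³
  candidate V: M = 4.99×10⁻³
  candidate G: M = 3.05×10⁻³
  candidate S: M = 1.80×10⁻³
  candidate Z: M = 1.58×10⁻³
  candidate U: M = 1.22×10⁻³
Candidate V ranks first.

candidate V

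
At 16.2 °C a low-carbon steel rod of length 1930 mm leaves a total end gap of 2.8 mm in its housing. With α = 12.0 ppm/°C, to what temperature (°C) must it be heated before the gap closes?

α·L₀·ΔT = 2.8 mm ⇒ ΔT = 2.8 / (12.0×10⁻⁶ × 1930.0) = 120.9 K.
T = 16.2 + 120.9 = 137.1 °C.

137 °C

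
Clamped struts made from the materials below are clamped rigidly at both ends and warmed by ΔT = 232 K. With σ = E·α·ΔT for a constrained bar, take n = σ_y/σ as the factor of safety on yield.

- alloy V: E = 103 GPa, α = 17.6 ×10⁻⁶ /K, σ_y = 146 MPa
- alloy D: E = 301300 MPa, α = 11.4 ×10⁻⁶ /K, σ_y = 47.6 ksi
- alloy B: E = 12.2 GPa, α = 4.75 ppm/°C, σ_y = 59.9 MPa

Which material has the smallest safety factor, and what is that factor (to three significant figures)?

alloy V, n = 0.347

With everything in SI (GPa, ×10⁻⁶/K, MPa):
  alloy V: E = 103.0, α = 17.6, σ_y = 146.0 → σ = 421 MPa, n = 0.347
  alloy D: E = 301.3, α = 11.4, σ_y = 328.2 → σ = 797 MPa, n = 0.412
  alloy B: E = 12.20, α = 4.75, σ_y = 59.90 → σ = 13.4 MPa, n = 4.46
The minimum is alloy V at n = 0.347.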